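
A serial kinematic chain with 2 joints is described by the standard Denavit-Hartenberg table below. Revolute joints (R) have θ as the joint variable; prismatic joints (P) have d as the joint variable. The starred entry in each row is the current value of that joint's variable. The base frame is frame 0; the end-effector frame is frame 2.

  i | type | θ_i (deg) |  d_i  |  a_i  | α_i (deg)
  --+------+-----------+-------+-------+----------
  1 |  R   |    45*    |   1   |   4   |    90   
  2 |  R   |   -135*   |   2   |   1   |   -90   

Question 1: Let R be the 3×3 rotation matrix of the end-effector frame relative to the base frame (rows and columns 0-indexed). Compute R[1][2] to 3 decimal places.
End-effector z-axis (col 2 of R) = (0.5000,0.5000,-0.7071)
R[1][2] = 0.5000

0.500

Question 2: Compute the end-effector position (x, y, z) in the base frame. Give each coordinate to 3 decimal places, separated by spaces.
after link 1: o_1 = (2.8284, 2.8284, 1.0000)
after link 2: o_2 = (3.7426, 0.9142, 0.2929)

3.743 0.914 0.293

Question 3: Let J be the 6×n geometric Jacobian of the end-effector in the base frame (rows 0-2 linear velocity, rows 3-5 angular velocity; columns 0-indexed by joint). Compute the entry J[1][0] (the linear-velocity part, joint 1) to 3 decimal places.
3.743

axis z_0 = ẑ; lever o_n−o_0 = (3.7426,0.9142,0.2929)
cross product → J_v[:, 0] = (-0.9142,3.7426,0.0000)
J_ω[:, 0] = z_0
entry J[1][0] = 3.7426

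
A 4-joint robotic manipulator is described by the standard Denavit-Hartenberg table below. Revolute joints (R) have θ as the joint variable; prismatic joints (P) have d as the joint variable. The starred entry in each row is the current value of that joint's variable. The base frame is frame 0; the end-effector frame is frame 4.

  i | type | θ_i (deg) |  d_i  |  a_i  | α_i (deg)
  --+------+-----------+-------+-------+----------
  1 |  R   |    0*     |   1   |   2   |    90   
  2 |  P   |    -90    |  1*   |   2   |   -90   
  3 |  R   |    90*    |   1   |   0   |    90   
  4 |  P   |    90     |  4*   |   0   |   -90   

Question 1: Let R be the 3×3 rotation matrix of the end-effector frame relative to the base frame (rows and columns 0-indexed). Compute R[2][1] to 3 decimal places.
End-effector y-axis (col 1 of R) = (-0.0000,0.0000,1.0000)
R[2][1] = 1.0000

1.000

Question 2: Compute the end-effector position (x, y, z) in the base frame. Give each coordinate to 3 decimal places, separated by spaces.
after link 1: o_1 = (2.0000, 0.0000, 1.0000)
after link 2: o_2 = (2.0000, -1.0000, -1.0000)
after link 3: o_3 = (3.0000, -1.0000, -1.0000)
after link 4: o_4 = (3.0000, -1.0000, -5.0000)

3.000 -1.000 -5.000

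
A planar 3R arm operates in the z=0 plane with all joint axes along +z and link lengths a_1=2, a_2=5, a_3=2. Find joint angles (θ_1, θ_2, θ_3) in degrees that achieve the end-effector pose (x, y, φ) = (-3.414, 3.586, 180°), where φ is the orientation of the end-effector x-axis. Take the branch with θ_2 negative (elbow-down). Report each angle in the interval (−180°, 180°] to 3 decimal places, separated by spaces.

wrist centre = target − a_3·(cos φ, sin φ) = (-1.4140, 3.5860)
cos θ_2 = (14.8588−2²−5²)/(2·2·5) = -0.7071; θ_2 = -134.9962° (elbow-down)
β = atan2(3.5860,-1.4140) = 111.5199°; ψ = atan2(-3.5358,-1.5353) = -113.4715°
θ_1 = β − ψ = 224.9913°
θ_3 = φ − θ_1 − θ_2 = 90.0049° (wrapped to (-180°,180°])

-135.009 -134.996 90.005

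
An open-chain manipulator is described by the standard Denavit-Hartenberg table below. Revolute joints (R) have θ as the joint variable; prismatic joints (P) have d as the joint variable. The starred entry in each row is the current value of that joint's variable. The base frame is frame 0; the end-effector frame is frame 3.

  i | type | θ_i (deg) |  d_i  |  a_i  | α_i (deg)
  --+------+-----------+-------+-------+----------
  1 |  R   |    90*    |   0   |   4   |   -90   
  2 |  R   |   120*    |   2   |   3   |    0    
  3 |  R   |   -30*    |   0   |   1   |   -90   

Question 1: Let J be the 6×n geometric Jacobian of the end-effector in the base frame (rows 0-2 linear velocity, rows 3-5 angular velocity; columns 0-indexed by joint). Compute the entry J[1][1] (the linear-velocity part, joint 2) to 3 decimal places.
axis z_1 = (-1.0000,0.0000,0.0000); lever o_n−o_1 = (-2.0000,-1.5000,-3.5981)
cross product → J_v[:, 1] = (-0.0000,-3.5981,1.5000)
J_ω[:, 1] = z_1
entry J[1][1] = -3.5981

-3.598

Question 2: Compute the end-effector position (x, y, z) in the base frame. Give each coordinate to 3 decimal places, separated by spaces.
after link 1: o_1 = (0.0000, 4.0000, 0.0000)
after link 2: o_2 = (-2.0000, 2.5000, -2.5981)
after link 3: o_3 = (-2.0000, 2.5000, -3.5981)

-2.000 2.500 -3.598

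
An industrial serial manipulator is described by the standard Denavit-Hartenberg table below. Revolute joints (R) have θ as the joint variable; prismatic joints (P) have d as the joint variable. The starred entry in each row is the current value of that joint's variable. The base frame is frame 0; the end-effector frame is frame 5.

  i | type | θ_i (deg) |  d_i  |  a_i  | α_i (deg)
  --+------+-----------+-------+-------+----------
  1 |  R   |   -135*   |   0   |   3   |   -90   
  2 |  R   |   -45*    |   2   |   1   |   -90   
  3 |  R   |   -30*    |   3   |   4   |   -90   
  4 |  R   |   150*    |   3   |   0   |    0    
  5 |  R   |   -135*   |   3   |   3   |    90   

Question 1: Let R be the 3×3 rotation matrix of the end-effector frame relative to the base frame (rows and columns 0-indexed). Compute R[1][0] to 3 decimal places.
End-effector x-axis (col 0 of R) = (0.0527,-0.6304,0.7745)
R[1][0] = -0.6304

-0.630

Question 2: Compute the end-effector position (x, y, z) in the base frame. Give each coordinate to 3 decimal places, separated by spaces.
-8.041 -8.399 5.480

after link 1: o_1 = (-2.1213, -2.1213, 0.0000)
after link 2: o_2 = (-1.2071, -4.0355, 0.7071)
after link 3: o_3 = (-3.0249, -8.6818, 1.0353)
after link 4: o_4 = (-5.6121, -7.5947, 2.0959)
after link 5: o_5 = (-8.0412, -8.3986, 5.4802)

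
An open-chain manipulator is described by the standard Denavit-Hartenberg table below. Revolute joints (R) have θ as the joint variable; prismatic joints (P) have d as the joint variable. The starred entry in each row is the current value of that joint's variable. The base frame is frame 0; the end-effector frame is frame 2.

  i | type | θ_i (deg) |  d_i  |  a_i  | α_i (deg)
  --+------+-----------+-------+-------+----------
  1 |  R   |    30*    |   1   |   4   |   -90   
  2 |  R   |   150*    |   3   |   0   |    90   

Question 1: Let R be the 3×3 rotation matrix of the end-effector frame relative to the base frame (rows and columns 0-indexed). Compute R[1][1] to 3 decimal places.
End-effector y-axis (col 1 of R) = (-0.5000,0.8660,0.0000)
R[1][1] = 0.8660

0.866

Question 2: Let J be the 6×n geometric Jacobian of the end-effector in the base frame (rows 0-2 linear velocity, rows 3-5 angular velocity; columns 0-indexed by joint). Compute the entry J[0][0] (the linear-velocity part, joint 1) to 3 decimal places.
axis z_0 = ẑ; lever o_n−o_0 = (1.9641,4.5981,1.0000)
cross product → J_v[:, 0] = (-4.5981,1.9641,0.0000)
J_ω[:, 0] = z_0
entry J[0][0] = -4.5981

-4.598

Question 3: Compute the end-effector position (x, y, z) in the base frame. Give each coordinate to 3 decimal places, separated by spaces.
1.964 4.598 1.000

after link 1: o_1 = (3.4641, 2.0000, 1.0000)
after link 2: o_2 = (1.9641, 4.5981, 1.0000)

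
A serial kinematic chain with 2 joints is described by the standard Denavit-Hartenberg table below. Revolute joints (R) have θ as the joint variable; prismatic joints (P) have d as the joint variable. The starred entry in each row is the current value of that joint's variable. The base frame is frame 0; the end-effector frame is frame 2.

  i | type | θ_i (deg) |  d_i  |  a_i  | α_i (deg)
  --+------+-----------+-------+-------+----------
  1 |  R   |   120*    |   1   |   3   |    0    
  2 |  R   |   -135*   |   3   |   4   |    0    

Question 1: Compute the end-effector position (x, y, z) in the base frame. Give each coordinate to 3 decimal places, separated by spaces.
2.364 1.563 4.000

after link 1: o_1 = (-1.5000, 2.5981, 1.0000)
after link 2: o_2 = (2.3637, 1.5628, 4.0000)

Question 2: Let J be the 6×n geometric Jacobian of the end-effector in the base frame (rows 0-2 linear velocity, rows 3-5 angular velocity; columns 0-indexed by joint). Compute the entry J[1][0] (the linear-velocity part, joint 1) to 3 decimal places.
2.364

axis z_0 = ẑ; lever o_n−o_0 = (2.3637,1.5628,4.0000)
cross product → J_v[:, 0] = (-1.5628,2.3637,0.0000)
J_ω[:, 0] = z_0
entry J[1][0] = 2.3637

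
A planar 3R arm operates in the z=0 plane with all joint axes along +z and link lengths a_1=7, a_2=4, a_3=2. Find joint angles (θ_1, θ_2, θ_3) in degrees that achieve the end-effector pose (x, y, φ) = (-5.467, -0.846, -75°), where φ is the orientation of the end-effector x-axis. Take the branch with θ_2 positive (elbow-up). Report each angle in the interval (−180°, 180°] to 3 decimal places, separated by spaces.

135.001 120.006 29.993

wrist centre = target − a_3·(cos φ, sin φ) = (-5.9846, 1.0859)
cos θ_2 = (36.9950−7²−4²)/(2·7·4) = -0.5001; θ_2 = 120.0059° (elbow-up)
β = atan2(1.0859,-5.9846) = 169.7161°; ψ = atan2(3.4639,4.9996) = 34.7153°
θ_1 = β − ψ = 135.0008°
θ_3 = φ − θ_1 − θ_2 = 29.9932° (wrapped to (-180°,180°])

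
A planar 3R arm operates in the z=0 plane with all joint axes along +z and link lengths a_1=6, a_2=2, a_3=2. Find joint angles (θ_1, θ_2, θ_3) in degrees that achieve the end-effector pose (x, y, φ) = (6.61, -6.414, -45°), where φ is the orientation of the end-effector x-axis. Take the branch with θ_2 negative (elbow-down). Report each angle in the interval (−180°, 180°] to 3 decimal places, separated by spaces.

wrist centre = target − a_3·(cos φ, sin φ) = (5.1958, -4.9998)
cos θ_2 = (51.9941−6²−2²)/(2·6·2) = 0.4998; θ_2 = -60.0164° (elbow-down)
β = atan2(-4.9998,5.1958) = -43.8987°; ψ = atan2(-1.7323,6.9995) = -13.9010°
θ_1 = β − ψ = -29.9976°
θ_3 = φ − θ_1 − θ_2 = 45.0140° (wrapped to (-180°,180°])

-29.998 -60.016 45.014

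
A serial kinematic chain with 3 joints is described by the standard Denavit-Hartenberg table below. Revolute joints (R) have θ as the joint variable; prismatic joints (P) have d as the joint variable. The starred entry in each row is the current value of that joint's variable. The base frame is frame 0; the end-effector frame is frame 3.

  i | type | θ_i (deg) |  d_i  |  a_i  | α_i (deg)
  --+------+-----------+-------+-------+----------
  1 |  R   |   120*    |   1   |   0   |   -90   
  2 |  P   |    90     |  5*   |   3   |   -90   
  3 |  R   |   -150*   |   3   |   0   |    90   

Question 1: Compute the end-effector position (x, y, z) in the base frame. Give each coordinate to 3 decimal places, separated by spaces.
after link 1: o_1 = (0.0000, 0.0000, 1.0000)
after link 2: o_2 = (-4.3301, -2.5000, -2.0000)
after link 3: o_3 = (-2.8301, -5.0981, -2.0000)

-2.830 -5.098 -2.000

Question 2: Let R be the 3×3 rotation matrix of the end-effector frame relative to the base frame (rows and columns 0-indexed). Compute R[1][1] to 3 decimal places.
-0.866

End-effector y-axis (col 1 of R) = (0.5000,-0.8660,-0.0000)
R[1][1] = -0.8660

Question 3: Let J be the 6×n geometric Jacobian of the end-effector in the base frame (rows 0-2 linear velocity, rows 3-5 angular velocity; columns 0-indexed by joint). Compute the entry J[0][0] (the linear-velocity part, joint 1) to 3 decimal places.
axis z_0 = ẑ; lever o_n−o_0 = (-2.8301,-5.0981,-2.0000)
cross product → J_v[:, 0] = (5.0981,-2.8301,0.0000)
J_ω[:, 0] = z_0
entry J[0][0] = 5.0981

5.098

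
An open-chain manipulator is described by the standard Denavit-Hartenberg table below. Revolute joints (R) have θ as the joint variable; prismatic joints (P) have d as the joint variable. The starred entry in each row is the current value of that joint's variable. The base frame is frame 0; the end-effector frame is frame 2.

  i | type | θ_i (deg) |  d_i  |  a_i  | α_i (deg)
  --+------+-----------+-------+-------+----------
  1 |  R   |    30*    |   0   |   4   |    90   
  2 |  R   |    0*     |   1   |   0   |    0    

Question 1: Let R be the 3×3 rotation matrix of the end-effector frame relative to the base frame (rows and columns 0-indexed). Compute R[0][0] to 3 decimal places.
End-effector x-axis (col 0 of R) = (0.8660,0.5000,0.0000)
R[0][0] = 0.8660

0.866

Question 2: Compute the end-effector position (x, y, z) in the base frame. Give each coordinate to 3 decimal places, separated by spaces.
3.964 1.134 0.000

after link 1: o_1 = (3.4641, 2.0000, 0.0000)
after link 2: o_2 = (3.9641, 1.1340, 0.0000)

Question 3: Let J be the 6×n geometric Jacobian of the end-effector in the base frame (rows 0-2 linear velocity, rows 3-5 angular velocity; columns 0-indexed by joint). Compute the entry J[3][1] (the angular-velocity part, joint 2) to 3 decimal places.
0.500

axis z_1 = (0.5000,-0.8660,0.0000); lever o_n−o_1 = (0.5000,-0.8660,0.0000)
cross product → J_v[:, 1] = (-0.0000,0.0000,0.0000)
J_ω[:, 1] = z_1
entry J[3][1] = 0.5000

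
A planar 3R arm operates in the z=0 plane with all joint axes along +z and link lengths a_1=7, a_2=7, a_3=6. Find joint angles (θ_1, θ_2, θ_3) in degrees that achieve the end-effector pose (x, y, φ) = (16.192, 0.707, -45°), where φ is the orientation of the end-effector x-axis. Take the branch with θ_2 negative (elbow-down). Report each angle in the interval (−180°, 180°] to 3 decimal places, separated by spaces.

45.004 -45.009 -44.996

wrist centre = target − a_3·(cos φ, sin φ) = (11.9494, 4.9496)
cos θ_2 = (167.2861−7²−7²)/(2·7·7) = 0.7070; θ_2 = -45.0085° (elbow-down)
β = atan2(4.9496,11.9494) = 22.5002°; ψ = atan2(-4.9505,11.9490) = -22.5043°
θ_1 = β − ψ = 45.0045°
θ_3 = φ − θ_1 − θ_2 = -44.9959° (wrapped to (-180°,180°])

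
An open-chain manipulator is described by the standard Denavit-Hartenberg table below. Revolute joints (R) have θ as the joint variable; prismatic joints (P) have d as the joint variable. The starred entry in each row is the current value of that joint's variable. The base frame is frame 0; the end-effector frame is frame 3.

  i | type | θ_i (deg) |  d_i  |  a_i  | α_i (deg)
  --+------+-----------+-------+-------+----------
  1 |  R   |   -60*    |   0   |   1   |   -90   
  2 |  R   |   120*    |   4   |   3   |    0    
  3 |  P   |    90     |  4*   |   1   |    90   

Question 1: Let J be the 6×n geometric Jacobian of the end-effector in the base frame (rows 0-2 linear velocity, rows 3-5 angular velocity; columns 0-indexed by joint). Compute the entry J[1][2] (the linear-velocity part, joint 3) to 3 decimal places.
0.500

prismatic axis z_2 = (0.8660,0.5000,0.0000)
J_v[:, 2] = z_2; J_ω[:, 2] = (0,0,0)
entry J[1][2] = 0.5000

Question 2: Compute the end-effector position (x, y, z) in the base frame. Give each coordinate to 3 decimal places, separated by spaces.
6.245 5.183 -2.098

after link 1: o_1 = (0.5000, -0.8660, 0.0000)
after link 2: o_2 = (3.2141, 2.4330, -2.5981)
after link 3: o_3 = (6.2452, 5.1830, -2.0981)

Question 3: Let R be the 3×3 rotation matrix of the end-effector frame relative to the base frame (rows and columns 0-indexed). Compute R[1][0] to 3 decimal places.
End-effector x-axis (col 0 of R) = (-0.4330,0.7500,0.5000)
R[1][0] = 0.7500

0.750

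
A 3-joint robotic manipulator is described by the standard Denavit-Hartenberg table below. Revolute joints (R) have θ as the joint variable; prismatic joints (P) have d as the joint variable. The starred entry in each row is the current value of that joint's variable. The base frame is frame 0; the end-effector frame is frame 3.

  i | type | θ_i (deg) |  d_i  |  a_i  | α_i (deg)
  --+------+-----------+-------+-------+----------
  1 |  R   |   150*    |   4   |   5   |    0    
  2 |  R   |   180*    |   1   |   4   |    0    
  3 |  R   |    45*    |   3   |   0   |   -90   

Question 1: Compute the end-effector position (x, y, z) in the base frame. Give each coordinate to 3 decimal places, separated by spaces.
after link 1: o_1 = (-4.3301, 2.5000, 4.0000)
after link 2: o_2 = (-0.8660, 0.5000, 5.0000)
after link 3: o_3 = (-0.8660, 0.5000, 8.0000)

-0.866 0.500 8.000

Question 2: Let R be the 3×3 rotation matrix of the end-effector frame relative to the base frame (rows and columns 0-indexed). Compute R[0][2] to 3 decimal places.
End-effector z-axis (col 2 of R) = (-0.2588,0.9659,0.0000)
R[0][2] = -0.2588

-0.259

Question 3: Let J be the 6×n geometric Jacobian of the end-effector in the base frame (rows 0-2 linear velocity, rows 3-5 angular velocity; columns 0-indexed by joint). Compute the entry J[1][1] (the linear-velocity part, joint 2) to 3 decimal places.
3.464

axis z_1 = (0.0000,0.0000,1.0000); lever o_n−o_1 = (3.4641,-2.0000,4.0000)
cross product → J_v[:, 1] = (2.0000,3.4641,-0.0000)
J_ω[:, 1] = z_1
entry J[1][1] = 3.4641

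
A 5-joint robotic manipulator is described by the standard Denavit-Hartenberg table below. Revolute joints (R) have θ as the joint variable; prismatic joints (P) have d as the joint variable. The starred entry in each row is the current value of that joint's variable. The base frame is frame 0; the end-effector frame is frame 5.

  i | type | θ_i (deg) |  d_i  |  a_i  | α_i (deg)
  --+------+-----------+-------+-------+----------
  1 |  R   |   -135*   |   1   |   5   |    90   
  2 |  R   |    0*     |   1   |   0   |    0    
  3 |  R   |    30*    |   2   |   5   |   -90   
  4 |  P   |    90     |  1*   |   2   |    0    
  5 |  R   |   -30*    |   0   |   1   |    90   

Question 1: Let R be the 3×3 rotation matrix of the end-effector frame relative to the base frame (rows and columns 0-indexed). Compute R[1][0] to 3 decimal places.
End-effector x-axis (col 0 of R) = (0.3062,-0.9186,0.2500)
R[1][0] = -0.9186

-0.919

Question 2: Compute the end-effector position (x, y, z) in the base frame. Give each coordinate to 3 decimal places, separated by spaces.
-6.645 -6.455 4.616

after link 1: o_1 = (-3.5355, -3.5355, 1.0000)
after link 2: o_2 = (-4.2426, -2.8284, 1.0000)
after link 3: o_3 = (-8.7187, -4.4761, 3.5000)
after link 4: o_4 = (-6.9509, -5.5367, 4.3660)
after link 5: o_5 = (-6.6448, -6.4553, 4.6160)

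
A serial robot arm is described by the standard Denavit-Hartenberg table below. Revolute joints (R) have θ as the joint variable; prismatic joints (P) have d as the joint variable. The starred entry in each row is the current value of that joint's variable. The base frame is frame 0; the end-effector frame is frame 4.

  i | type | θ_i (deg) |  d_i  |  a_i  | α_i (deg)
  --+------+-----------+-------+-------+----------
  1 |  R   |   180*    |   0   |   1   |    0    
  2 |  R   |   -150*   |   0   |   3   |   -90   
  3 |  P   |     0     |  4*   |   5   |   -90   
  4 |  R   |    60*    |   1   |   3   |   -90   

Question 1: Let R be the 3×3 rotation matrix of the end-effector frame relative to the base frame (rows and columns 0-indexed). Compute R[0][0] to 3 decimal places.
0.866

End-effector x-axis (col 0 of R) = (0.8660,-0.5000,-0.0000)
R[0][0] = 0.8660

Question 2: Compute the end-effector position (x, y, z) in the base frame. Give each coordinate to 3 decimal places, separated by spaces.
after link 1: o_1 = (-1.0000, 0.0000, 0.0000)
after link 2: o_2 = (1.5981, 1.5000, 0.0000)
after link 3: o_3 = (3.9282, 7.4641, 0.0000)
after link 4: o_4 = (6.5263, 5.9641, -1.0000)

6.526 5.964 -1.000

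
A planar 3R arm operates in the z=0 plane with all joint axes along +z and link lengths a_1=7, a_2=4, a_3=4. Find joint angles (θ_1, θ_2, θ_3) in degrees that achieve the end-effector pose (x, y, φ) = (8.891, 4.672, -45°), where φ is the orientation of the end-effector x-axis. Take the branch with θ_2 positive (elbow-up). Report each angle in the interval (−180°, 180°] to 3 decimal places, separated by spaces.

wrist centre = target − a_3·(cos φ, sin φ) = (6.0626, 7.5004)
cos θ_2 = (93.0112−7²−4²)/(2·7·4) = 0.5002; θ_2 = 59.9868° (elbow-up)
β = atan2(7.5004,6.0626) = 51.0515°; ψ = atan2(3.4636,9.0008) = 21.0475°
θ_1 = β − ψ = 30.0040°
θ_3 = φ − θ_1 − θ_2 = -134.9908° (wrapped to (-180°,180°])

30.004 59.987 -134.991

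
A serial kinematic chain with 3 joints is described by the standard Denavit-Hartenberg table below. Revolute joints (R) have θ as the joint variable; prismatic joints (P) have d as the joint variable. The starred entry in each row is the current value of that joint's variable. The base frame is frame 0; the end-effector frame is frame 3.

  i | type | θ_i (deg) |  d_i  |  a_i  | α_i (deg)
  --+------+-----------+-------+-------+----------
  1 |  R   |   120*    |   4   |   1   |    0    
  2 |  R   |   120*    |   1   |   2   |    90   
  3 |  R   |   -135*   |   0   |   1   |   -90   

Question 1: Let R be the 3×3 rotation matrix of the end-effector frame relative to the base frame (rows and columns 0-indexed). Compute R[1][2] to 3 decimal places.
-0.612

End-effector z-axis (col 2 of R) = (-0.3536,-0.6124,-0.7071)
R[1][2] = -0.6124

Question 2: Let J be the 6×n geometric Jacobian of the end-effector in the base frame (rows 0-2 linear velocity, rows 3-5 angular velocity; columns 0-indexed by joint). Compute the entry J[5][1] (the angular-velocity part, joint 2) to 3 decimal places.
1.000

axis z_1 = (0.0000,0.0000,1.0000); lever o_n−o_1 = (-0.6464,-1.1197,0.2929)
cross product → J_v[:, 1] = (1.1197,-0.6464,0.0000)
J_ω[:, 1] = z_1
entry J[5][1] = 1.0000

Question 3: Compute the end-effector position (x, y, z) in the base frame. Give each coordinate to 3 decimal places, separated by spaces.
after link 1: o_1 = (-0.5000, 0.8660, 4.0000)
after link 2: o_2 = (-1.5000, -0.8660, 5.0000)
after link 3: o_3 = (-1.1464, -0.2537, 4.2929)

-1.146 -0.254 4.293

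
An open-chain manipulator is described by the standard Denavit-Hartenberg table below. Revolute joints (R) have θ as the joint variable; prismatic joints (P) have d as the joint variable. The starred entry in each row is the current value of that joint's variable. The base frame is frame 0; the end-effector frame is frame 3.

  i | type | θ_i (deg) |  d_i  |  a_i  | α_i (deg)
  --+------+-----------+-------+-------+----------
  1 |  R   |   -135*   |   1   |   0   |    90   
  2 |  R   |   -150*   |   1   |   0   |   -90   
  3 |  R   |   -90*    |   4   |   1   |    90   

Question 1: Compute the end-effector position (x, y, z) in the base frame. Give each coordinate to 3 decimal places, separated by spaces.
-2.828 0.000 -2.464

after link 1: o_1 = (0.0000, 0.0000, 1.0000)
after link 2: o_2 = (-0.7071, 0.7071, 1.0000)
after link 3: o_3 = (-2.8284, 0.0000, -2.4641)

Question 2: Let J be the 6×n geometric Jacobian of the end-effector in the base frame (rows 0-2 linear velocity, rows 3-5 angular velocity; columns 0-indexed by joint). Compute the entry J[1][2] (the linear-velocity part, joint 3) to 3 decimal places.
0.612

axis z_2 = (-0.3536,-0.3536,-0.8660); lever o_n−o_2 = (-2.1213,-0.7071,-3.4641)
cross product → J_v[:, 2] = (0.6124,0.6124,-0.5000)
J_ω[:, 2] = z_2
entry J[1][2] = 0.6124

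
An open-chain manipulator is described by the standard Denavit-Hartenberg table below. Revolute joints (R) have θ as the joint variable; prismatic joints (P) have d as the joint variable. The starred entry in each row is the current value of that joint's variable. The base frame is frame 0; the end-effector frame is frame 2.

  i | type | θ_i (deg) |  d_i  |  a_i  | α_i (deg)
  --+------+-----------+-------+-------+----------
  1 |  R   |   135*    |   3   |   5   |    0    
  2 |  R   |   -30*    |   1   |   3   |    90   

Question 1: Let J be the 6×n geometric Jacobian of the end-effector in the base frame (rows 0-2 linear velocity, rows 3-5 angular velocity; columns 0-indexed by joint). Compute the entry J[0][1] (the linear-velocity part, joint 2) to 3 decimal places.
axis z_1 = (0.0000,0.0000,1.0000); lever o_n−o_1 = (-0.7765,2.8978,1.0000)
cross product → J_v[:, 1] = (-2.8978,-0.7765,0.0000)
J_ω[:, 1] = z_1
entry J[0][1] = -2.8978

-2.898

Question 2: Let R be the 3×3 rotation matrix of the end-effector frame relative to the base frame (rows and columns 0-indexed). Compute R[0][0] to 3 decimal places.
End-effector x-axis (col 0 of R) = (-0.2588,0.9659,0.0000)
R[0][0] = -0.2588

-0.259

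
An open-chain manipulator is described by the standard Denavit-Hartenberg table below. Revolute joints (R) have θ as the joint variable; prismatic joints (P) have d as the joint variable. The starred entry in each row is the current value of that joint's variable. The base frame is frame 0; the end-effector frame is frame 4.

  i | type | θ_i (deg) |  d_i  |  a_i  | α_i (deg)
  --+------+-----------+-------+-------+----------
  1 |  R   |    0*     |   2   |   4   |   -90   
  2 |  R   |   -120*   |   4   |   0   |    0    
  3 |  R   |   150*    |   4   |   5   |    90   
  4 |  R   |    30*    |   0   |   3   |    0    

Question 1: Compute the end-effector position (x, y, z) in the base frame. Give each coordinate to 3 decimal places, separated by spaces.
10.580 9.500 -1.799

after link 1: o_1 = (4.0000, 0.0000, 2.0000)
after link 2: o_2 = (4.0000, 4.0000, 2.0000)
after link 3: o_3 = (8.3301, 8.0000, -0.5000)
after link 4: o_4 = (10.5801, 9.5000, -1.7990)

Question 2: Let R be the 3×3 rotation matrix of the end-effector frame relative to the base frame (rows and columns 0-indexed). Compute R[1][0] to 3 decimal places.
0.500

End-effector x-axis (col 0 of R) = (0.7500,0.5000,-0.4330)
R[1][0] = 0.5000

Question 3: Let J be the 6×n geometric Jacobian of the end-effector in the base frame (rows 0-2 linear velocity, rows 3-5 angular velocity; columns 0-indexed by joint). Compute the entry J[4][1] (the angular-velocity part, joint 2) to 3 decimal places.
axis z_1 = (0.0000,1.0000,0.0000); lever o_n−o_1 = (6.5801,9.5000,-3.7990)
cross product → J_v[:, 1] = (-3.7990,0.0000,-6.5801)
J_ω[:, 1] = z_1
entry J[4][1] = 1.0000

1.000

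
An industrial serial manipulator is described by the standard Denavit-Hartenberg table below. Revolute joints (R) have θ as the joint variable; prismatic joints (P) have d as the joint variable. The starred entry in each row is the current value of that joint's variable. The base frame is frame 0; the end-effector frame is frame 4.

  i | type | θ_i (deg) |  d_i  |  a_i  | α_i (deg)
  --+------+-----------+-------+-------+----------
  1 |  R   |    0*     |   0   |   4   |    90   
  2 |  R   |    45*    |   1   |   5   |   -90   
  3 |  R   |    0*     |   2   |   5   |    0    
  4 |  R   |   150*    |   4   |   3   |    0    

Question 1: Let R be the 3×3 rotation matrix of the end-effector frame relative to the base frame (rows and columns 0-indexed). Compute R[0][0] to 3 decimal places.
End-effector x-axis (col 0 of R) = (-0.6124,0.5000,-0.6124)
R[0][0] = -0.6124

-0.612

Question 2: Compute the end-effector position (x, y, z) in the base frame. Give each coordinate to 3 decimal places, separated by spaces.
after link 1: o_1 = (4.0000, 0.0000, 0.0000)
after link 2: o_2 = (7.5355, -1.0000, 3.5355)
after link 3: o_3 = (9.6569, -1.0000, 8.4853)
after link 4: o_4 = (4.9913, 0.5000, 9.4766)

4.991 0.500 9.477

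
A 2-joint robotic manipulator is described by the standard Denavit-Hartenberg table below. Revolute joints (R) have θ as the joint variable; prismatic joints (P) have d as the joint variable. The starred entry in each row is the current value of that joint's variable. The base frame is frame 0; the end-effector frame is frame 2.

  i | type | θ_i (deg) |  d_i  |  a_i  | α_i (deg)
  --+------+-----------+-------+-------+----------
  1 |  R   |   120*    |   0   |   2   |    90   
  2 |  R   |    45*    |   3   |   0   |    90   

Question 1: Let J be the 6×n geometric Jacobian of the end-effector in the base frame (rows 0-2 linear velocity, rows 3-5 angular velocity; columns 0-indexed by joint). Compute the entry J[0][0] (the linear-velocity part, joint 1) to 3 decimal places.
axis z_0 = ẑ; lever o_n−o_0 = (1.5981,3.2321,0.0000)
cross product → J_v[:, 0] = (-3.2321,1.5981,0.0000)
J_ω[:, 0] = z_0
entry J[0][0] = -3.2321

-3.232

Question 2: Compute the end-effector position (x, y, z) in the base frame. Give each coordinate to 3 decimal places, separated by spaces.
after link 1: o_1 = (-1.0000, 1.7321, 0.0000)
after link 2: o_2 = (1.5981, 3.2321, 0.0000)

1.598 3.232 0.000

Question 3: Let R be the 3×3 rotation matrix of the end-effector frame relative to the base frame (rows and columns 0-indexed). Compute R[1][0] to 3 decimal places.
End-effector x-axis (col 0 of R) = (-0.3536,0.6124,0.7071)
R[1][0] = 0.6124

0.612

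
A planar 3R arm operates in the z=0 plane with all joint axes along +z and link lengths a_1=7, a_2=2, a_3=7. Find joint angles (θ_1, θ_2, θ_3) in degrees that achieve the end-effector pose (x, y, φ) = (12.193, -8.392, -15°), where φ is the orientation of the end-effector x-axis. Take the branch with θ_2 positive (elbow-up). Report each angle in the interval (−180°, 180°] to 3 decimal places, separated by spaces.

wrist centre = target − a_3·(cos φ, sin φ) = (5.4315, -6.5803)
cos θ_2 = (72.8013−7²−2²)/(2·7·2) = 0.7072; θ_2 = 44.9933° (elbow-up)
β = atan2(-6.5803,5.4315) = -50.4629°; ψ = atan2(1.4140,8.4144) = 9.5395°
θ_1 = β − ψ = -60.0024°
θ_3 = φ − θ_1 − θ_2 = 0.0091° (wrapped to (-180°,180°])

-60.002 44.993 0.009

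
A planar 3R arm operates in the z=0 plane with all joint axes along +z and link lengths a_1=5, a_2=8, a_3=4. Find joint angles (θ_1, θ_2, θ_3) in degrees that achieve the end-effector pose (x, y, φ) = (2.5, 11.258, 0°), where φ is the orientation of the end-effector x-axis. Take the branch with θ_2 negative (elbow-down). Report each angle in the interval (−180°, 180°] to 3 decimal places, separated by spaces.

wrist centre = target − a_3·(cos φ, sin φ) = (-1.5000, 11.2580)
cos θ_2 = (128.9926−5²−8²)/(2·5·8) = 0.4999; θ_2 = -60.0061° (elbow-down)
β = atan2(11.2580,-1.5000) = 97.5893°; ψ = atan2(-6.9286,8.9993) = -37.5931°
θ_1 = β − ψ = 135.1824°
θ_3 = φ − θ_1 − θ_2 = -75.1763° (wrapped to (-180°,180°])

135.182 -60.006 -75.176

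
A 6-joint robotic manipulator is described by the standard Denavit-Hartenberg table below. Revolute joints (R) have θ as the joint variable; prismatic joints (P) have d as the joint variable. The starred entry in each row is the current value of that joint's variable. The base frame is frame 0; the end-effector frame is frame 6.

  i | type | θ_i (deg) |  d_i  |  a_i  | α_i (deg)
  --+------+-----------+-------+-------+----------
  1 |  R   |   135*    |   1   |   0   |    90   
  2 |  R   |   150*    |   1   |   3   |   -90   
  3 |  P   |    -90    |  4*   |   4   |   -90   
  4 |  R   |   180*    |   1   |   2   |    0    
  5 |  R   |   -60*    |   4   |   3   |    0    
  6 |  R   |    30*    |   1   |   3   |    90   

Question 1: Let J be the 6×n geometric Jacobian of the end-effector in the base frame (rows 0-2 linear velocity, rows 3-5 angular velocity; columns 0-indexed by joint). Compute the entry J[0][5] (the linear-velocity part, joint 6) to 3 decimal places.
-0.142

axis z_5 = (0.6124,-0.6124,0.5000); lever o_n−o_5 = (-1.7551,-1.9192,1.7990)
cross product → J_v[:, 5] = (-0.1421,-1.9792,-2.2500)
J_ω[:, 5] = z_5
entry J[0][5] = -0.1421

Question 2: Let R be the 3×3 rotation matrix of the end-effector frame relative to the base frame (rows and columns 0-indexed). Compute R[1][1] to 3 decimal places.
-0.612

End-effector y-axis (col 1 of R) = (0.6124,-0.6124,0.5000)
R[1][1] = -0.6124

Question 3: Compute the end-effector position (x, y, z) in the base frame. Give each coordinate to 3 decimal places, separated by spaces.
4.700 -6.253 5.585

after link 1: o_1 = (0.0000, 0.0000, 1.0000)
after link 2: o_2 = (2.5442, -1.1300, 2.5000)
after link 3: o_3 = (6.7869, 0.2842, -0.9641)
after link 4: o_4 = (5.9850, -1.7424, -0.4641)
after link 5: o_5 = (6.4553, -4.3340, 3.7859)
after link 6: o_6 = (4.7002, -6.2531, 5.5849)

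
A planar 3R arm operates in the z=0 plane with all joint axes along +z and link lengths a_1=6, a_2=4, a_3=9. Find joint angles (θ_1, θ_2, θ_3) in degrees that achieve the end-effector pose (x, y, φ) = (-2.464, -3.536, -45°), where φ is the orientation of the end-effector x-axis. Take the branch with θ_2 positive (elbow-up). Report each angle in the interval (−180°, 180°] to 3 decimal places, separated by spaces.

wrist centre = target − a_3·(cos φ, sin φ) = (-8.8280, 2.8280)
cos θ_2 = (85.9303−6²−4²)/(2·6·4) = 0.7069; θ_2 = 45.0183° (elbow-up)
β = atan2(2.8280,-8.8280) = 162.2376°; ψ = atan2(2.8293,8.8275) = 17.7713°
θ_1 = β − ψ = 144.4663°
θ_3 = φ − θ_1 − θ_2 = 125.5154° (wrapped to (-180°,180°])

144.466 45.018 125.515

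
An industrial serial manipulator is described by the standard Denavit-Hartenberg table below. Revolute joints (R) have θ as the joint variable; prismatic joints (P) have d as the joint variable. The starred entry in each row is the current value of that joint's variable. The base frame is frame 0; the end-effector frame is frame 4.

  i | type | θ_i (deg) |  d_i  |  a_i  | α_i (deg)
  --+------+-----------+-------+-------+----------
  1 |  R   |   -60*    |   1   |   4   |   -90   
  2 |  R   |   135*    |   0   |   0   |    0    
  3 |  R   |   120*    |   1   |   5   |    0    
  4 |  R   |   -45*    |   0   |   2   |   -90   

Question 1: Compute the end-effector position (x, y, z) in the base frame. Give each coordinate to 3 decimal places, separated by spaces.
after link 1: o_1 = (2.0000, -3.4641, 1.0000)
after link 2: o_2 = (2.0000, -3.4641, 1.0000)
after link 3: o_3 = (2.2190, -1.8434, 5.8296)
after link 4: o_4 = (1.3530, -0.3434, 6.8296)

1.353 -0.343 6.830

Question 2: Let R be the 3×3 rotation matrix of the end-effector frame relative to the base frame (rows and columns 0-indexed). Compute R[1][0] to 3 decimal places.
0.750

End-effector x-axis (col 0 of R) = (-0.4330,0.7500,0.5000)
R[1][0] = 0.7500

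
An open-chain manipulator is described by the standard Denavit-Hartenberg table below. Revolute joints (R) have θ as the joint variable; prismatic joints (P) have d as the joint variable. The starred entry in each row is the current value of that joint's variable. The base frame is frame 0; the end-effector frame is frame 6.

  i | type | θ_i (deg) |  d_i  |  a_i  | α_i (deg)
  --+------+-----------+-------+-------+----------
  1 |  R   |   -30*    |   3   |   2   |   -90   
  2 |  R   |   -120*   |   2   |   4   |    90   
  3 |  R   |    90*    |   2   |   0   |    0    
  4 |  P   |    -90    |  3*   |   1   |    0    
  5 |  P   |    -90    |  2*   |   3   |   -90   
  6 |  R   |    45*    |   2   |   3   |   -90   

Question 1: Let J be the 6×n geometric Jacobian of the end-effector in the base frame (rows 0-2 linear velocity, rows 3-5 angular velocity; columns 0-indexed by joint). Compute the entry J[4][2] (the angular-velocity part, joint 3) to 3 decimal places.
0.433

axis z_2 = (-0.7500,0.4330,-0.5000); lever o_n−o_2 = (-7.5187,-1.5727,0.1587)
cross product → J_v[:, 2] = (-0.7176,3.8784,4.4352)
J_ω[:, 2] = z_2
entry J[4][2] = 0.4330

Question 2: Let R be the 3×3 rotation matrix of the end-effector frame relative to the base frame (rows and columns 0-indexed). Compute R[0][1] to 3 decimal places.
End-effector y-axis (col 1 of R) = (0.4330,-0.2500,-0.8660)
R[0][1] = 0.4330

0.433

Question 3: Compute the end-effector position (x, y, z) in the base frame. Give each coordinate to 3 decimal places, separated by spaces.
-6.519 0.159 6.623

after link 1: o_1 = (1.7321, -1.0000, 3.0000)
after link 2: o_2 = (1.0000, 1.7321, 6.4641)
after link 3: o_3 = (-0.5000, 2.5981, 5.4641)
after link 4: o_4 = (-3.1830, 4.1471, 4.8301)
after link 5: o_5 = (-6.1830, 2.4151, 3.8301)
after link 6: o_6 = (-6.5187, 0.1594, 6.6228)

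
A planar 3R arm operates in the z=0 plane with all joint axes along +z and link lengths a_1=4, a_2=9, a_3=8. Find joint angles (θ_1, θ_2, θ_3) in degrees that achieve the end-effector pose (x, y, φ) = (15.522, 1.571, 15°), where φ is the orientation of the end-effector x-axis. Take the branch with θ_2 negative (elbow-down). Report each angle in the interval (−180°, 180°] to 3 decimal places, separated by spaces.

wrist centre = target − a_3·(cos φ, sin φ) = (7.7946, -0.4996)
cos θ_2 = (61.0052−4²−9²)/(2·4·9) = -0.4999; θ_2 = -119.9952° (elbow-down)
β = atan2(-0.4996,7.7946) = -3.6670°; ψ = atan2(-7.7946,-0.4993) = -93.6655°
θ_1 = β − ψ = 89.9985°
θ_3 = φ − θ_1 − θ_2 = 44.9967° (wrapped to (-180°,180°])

89.998 -119.995 44.997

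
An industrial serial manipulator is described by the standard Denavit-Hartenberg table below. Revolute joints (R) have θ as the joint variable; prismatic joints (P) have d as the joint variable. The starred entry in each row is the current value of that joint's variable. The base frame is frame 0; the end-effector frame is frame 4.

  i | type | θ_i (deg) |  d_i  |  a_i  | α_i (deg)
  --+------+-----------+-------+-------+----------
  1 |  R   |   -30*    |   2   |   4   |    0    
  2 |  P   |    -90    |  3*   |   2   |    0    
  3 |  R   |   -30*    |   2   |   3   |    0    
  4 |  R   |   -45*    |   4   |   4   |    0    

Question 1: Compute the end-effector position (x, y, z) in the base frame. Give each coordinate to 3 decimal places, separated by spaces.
-3.998 -4.197 11.000

after link 1: o_1 = (3.4641, -2.0000, 2.0000)
after link 2: o_2 = (2.4641, -3.7321, 5.0000)
after link 3: o_3 = (-0.1340, -5.2321, 7.0000)
after link 4: o_4 = (-3.9977, -4.1968, 11.0000)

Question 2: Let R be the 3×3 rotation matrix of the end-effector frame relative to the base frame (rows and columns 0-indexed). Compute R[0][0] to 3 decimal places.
-0.966

End-effector x-axis (col 0 of R) = (-0.9659,0.2588,0.0000)
R[0][0] = -0.9659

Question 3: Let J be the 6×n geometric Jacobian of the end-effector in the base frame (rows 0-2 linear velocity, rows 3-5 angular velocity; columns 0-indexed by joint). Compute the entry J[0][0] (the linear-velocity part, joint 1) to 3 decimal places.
axis z_0 = ẑ; lever o_n−o_0 = (-3.9977,-4.1968,11.0000)
cross product → J_v[:, 0] = (4.1968,-3.9977,0.0000)
J_ω[:, 0] = z_0
entry J[0][0] = 4.1968

4.197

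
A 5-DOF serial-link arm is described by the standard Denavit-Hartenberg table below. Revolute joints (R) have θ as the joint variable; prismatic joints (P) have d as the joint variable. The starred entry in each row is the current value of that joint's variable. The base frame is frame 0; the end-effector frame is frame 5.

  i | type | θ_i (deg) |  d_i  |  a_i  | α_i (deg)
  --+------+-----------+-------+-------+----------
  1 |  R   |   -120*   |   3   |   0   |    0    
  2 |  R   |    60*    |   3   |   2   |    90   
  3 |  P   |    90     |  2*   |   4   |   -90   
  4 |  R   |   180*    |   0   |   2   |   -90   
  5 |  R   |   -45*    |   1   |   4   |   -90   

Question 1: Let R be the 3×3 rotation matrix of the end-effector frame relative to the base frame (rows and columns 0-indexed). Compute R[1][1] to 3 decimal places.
End-effector y-axis (col 1 of R) = (0.8660,0.5000,0.0000)
R[1][1] = 0.5000

0.500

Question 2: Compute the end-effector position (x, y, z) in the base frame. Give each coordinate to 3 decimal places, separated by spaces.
after link 1: o_1 = (0.0000, 0.0000, 3.0000)
after link 2: o_2 = (1.0000, -1.7321, 6.0000)
after link 3: o_3 = (-0.7321, -2.7321, 10.0000)
after link 4: o_4 = (-0.7321, -2.7321, 8.0000)
after link 5: o_5 = (-3.0123, -0.7826, 5.1716)

-3.012 -0.783 5.172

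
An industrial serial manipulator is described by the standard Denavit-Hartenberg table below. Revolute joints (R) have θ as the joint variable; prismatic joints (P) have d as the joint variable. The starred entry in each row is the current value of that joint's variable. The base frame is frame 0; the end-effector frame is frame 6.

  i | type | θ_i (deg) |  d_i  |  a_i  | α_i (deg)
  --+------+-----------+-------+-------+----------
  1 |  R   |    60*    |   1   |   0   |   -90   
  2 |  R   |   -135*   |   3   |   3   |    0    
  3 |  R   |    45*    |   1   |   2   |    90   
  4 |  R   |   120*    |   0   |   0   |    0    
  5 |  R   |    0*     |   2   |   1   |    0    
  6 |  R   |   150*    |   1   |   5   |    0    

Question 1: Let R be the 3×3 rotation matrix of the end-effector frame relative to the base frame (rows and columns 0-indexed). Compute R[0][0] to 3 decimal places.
End-effector x-axis (col 0 of R) = (0.8660,-0.5000,-0.0000)
R[0][0] = 0.8660

0.866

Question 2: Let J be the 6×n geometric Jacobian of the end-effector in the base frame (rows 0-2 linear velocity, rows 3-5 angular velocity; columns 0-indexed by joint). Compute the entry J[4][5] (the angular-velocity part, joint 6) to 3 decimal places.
axis z_5 = (-0.5000,-0.8660,0.0000); lever o_n−o_5 = (3.8301,-3.3660,-0.0000)
cross product → J_v[:, 5] = (0.0000,-0.0000,5.0000)
J_ω[:, 5] = z_5
entry J[4][5] = -0.8660

-0.866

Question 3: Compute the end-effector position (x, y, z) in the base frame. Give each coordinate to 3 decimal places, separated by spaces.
after link 1: o_1 = (0.0000, 0.0000, 1.0000)
after link 2: o_2 = (-3.6587, -0.3371, 3.1213)
after link 3: o_3 = (-4.5248, 0.1629, 5.1213)
after link 4: o_4 = (-4.5248, 0.1629, 5.1213)
after link 5: o_5 = (-6.2748, -1.1362, 4.6213)
after link 6: o_6 = (-2.4446, -4.5022, 4.6213)

-2.445 -4.502 4.621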